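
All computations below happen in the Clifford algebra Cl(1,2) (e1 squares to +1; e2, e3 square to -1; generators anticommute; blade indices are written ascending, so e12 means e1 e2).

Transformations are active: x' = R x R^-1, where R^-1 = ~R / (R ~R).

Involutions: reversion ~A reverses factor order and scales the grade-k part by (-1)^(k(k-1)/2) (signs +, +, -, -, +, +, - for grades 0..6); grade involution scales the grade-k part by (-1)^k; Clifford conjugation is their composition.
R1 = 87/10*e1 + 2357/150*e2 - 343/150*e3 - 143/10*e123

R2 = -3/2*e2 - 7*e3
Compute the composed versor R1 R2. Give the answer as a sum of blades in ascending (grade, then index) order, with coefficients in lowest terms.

Distribute over the terms of R2 (each basis-blade product reordered to ascending indices, repeated generators contracted through their squares):
R1 (-3/2*e2) = 2357/100 - 261/20*e12 + 429/20*e13 - 343/100*e23
R1 (-7*e3) = -2401/150 - 1001/10*e12 - 609/10*e13 - 16499/150*e23
Summing the partial products and collecting blades:
Answer: 2269/300 - 2263/20*e12 - 789/20*e13 - 34027/300*e23


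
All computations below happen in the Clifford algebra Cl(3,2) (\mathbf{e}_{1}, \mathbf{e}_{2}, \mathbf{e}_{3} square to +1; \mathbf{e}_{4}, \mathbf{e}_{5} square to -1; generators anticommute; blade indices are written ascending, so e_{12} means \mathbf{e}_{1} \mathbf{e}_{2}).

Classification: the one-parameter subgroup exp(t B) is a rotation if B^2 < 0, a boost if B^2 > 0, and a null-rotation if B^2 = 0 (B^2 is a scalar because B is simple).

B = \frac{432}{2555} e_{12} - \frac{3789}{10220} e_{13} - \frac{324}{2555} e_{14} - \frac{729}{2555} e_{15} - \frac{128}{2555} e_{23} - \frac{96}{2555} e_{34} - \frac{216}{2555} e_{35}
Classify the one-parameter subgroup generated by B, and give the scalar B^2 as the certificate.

B^2 term by term: the squares give (\frac{432}{2555})^2*(e_{12})^2 + (-\frac{3789}{10220})^2*(e_{13})^2 + (-\frac{324}{2555})^2*(e_{14})^2 + (-\frac{729}{2555})^2*(e_{15})^2 + (-\frac{128}{2555})^2*(e_{23})^2 + (-\frac{96}{2555})^2*(e_{34})^2 + (-\frac{216}{2555})^2*(e_{35})^2 = \frac{186624}{6528025}*(-1) + \frac{14356521}{104448400}*(-1) + \frac{104976}{6528025}*(+1) + \frac{531441}{6528025}*(+1) + \frac{16384}{6528025}*(-1) + \frac{9216}{6528025}*(+1) + \frac{46656}{6528025}*(+1) = -\frac{1}{16} (each basis 2-blade squares to minus the product of its generators' squares); cross terms between blades sharing an index anticommute and cancel; the commuting (index-disjoint) pairs give grade-4 terms 2*c*c'*(blade product), which cancel blade by blade — e_{1234}: -\frac{82944}{6528025} + \frac{82944}{6528025} = 0; e_{1235}: -\frac{186624}{6528025} + \frac{186624}{6528025} = 0; e_{1345}: -\frac{139968}{6528025} + \frac{139968}{6528025} = 0 — confirming B is simple. So B^2 = -\frac{1}{16}.
Answer: rotation, certificate B^2 = -\frac{1}{16}. Why this suffices: the scalar -\frac{1}{16} survives any versor conjugation, so its sign alone determines the class however B is presented.


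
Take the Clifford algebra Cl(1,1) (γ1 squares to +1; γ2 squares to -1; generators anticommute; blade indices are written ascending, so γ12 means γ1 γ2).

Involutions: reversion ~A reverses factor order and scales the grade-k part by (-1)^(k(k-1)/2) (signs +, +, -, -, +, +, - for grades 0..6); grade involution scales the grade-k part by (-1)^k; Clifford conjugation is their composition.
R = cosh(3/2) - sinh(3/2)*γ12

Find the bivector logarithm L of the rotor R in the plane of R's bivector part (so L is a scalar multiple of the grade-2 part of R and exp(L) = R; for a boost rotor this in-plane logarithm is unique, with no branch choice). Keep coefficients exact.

The scalar part of R is cosh(3/2), which fixes the rapidity magnitude through cosh (cosh is even, so it cannot fix the sign — the bivector part carries that); dividing the bivector part by sinh of the rapidity gives the plane, and L = rapidity * plane, where the joint sign ambiguity of (rapidity, plane) cancels in the product.
Concretely: cosh(rapidity) = cosh(3/2) gives rapidity = ±3/2, and since rapidity/sinh(rapidity) is even the sign is immaterial: L = (rapidity/sinh(rapidity)) * <R>_2 = (3/(2*sinh(3/2))) * <R>_2.
Answer: -3/2*γ12


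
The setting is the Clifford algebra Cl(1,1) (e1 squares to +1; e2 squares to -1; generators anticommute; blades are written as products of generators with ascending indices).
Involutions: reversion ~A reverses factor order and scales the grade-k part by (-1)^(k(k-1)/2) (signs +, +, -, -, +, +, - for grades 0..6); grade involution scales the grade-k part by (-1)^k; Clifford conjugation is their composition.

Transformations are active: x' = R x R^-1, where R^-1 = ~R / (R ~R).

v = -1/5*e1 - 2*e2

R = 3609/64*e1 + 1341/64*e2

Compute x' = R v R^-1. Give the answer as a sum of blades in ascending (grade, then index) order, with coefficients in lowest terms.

~R = 3609/64*e1 + 1341/64*e2, and R ~R = 1403325/512, so R^-1 = ~R / (1403325/512).
R v = 9801/320 - 34749/320*e1 e2
Answer: 5111/3500*e1 + 8639/3500*e2


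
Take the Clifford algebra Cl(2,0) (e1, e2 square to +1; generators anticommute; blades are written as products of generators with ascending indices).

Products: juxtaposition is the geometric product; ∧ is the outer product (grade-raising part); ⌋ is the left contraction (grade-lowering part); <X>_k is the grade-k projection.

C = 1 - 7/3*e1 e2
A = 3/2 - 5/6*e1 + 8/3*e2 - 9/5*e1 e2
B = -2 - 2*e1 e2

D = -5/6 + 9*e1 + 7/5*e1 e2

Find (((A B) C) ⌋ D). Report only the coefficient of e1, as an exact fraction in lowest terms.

step 1: -33/5 + 7*e1 - 11/3*e2 + 3/5*e1 e2
step 2: -26/5 - 14/9*e1 - 20*e2 + 16*e1 e2
step 3: -481/15 - 94/5*e1 - 98/45*e2 - 182/25*e1 e2
Answer: -94/5


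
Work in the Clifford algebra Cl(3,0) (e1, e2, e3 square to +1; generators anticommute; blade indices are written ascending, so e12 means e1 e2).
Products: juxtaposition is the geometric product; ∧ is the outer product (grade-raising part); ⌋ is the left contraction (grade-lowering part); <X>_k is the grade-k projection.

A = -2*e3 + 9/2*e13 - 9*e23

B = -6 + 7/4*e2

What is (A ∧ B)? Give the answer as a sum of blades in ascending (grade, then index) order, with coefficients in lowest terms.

step 1: 12*e3 - 27*e13 + 115/2*e23 - 63/8*e123
Answer: 12*e3 - 27*e13 + 115/2*e23 - 63/8*e123


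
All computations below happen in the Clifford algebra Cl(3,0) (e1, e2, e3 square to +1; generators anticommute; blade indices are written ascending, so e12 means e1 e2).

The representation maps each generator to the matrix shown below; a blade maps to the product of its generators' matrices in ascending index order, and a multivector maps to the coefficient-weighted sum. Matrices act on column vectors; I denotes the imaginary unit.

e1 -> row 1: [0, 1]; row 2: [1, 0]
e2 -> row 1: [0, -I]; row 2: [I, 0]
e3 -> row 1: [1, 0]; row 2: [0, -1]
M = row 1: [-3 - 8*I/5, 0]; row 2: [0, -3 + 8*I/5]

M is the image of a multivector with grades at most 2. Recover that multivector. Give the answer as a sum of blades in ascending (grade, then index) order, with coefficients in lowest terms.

Method: 1, rho(e1), rho(e2), rho(e3) form a trace-orthogonal basis of the 2x2 complex matrices (tr(X Y) = 2 if X = Y, else 0), so M = m0*1 + m1*rho(e1) + m2*rho(e2) + m3*rho(e3) with m0 = tr(M)/2 = -3, m1 = tr(M rho(e1))/2 = 0, m2 = tr(M rho(e2))/2 = 0, m3 = tr(M rho(e3))/2 = -8*I/5.
Multiplying table entries, the bivector images are rho(e12) = I*rho(e3), rho(e13) = -I*rho(e2), rho(e23) = I*rho(e1); with real blade coefficients the real parts of m0..m3 are the coefficients of 1, e1, e2, e3 and the imaginary parts give the bivectors (e23: Im m1, e13: -Im m2, e12: Im m3).
Answer: -3 - 8/5*e12


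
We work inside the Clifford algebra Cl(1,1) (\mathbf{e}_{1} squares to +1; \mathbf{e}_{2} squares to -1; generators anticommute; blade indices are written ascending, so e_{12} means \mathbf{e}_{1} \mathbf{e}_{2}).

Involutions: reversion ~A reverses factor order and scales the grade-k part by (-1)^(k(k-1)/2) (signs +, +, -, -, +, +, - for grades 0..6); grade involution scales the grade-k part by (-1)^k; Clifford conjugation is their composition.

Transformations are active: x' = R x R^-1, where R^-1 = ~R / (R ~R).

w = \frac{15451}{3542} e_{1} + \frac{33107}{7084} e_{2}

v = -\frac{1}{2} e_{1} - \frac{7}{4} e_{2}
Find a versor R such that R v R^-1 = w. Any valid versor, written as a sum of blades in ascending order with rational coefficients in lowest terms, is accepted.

Here q(v) = q(w) = -\frac{45}{16}; the classical choice R = v + w = \frac{6840}{1771} e_{1} + \frac{10355}{3542} e_{2} then realises v -> w under the sandwich.
Answer: \frac{6840}{1771} e_{1} + \frac{10355}{3542} e_{2}


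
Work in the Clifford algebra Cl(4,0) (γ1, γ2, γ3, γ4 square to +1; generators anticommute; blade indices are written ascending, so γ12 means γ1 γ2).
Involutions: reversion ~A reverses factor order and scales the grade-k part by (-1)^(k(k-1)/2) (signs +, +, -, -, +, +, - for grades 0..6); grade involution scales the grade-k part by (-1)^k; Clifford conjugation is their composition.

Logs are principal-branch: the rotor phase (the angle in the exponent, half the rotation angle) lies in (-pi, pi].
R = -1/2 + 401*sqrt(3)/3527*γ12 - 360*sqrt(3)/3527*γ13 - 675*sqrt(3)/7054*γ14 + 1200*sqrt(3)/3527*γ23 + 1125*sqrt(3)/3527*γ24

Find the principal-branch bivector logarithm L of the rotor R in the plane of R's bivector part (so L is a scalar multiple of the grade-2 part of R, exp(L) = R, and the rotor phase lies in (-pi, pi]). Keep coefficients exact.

The scalar part of R is -1/2, which fixes the principal-branch rotor phase; the unit plane is then the bivector part divided by the sine of that phase, and L is that plane scaled by the phase.
Concretely: cos(phase) = -1/2 gives phase = ±2*pi/3, and since phase/sin(phase) is even the sign is immaterial: L = (phase/sin(phase)) * <R>_2 = (4*sqrt(3)*pi/9) * <R>_2.
Answer: 1604*pi/10581*γ12 - 480*pi/3527*γ13 - 450*pi/3527*γ14 + 1600*pi/3527*γ23 + 1500*pi/3527*γ24


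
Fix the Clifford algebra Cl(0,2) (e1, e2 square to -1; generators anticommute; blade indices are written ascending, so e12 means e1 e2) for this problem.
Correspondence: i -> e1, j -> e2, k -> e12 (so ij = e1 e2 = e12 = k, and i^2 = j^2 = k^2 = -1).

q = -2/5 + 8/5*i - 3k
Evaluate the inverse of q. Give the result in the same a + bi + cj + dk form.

In blades: q = -2/5 + 8/5*e1 - 3*e12.
With qbar = -2/5 - 8/5*e1 + 3*e12 (scalar fixed, mapped units negated), q qbar = 293/25 (the sum of squared coefficients), so q^-1 = qbar / (293/25) = -10/293 - 40/293*e1 + 75/293*e12; translating back:
Answer: -10/293 - 40/293*i + 75/293*k


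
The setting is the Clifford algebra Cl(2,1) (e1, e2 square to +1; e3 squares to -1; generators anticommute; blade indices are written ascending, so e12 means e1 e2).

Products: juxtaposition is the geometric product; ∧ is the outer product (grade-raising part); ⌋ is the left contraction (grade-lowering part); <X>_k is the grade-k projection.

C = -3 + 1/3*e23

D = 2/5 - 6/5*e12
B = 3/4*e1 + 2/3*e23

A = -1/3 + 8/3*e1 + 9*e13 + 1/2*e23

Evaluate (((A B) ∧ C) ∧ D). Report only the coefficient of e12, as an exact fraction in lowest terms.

step 1: 7/3 - 1/4*e1 - 27/4*e3 + 6*e12 - 2/9*e23 + 155/72*e123
step 2: -7 + 3/4*e1 + 81/4*e3 - 18*e12 + 13/9*e23 - 157/24*e123
step 3: -14/5 + 3/10*e1 + 81/10*e3 + 6/5*e12 + 26/45*e23 - 323/12*e123
Answer: 6/5


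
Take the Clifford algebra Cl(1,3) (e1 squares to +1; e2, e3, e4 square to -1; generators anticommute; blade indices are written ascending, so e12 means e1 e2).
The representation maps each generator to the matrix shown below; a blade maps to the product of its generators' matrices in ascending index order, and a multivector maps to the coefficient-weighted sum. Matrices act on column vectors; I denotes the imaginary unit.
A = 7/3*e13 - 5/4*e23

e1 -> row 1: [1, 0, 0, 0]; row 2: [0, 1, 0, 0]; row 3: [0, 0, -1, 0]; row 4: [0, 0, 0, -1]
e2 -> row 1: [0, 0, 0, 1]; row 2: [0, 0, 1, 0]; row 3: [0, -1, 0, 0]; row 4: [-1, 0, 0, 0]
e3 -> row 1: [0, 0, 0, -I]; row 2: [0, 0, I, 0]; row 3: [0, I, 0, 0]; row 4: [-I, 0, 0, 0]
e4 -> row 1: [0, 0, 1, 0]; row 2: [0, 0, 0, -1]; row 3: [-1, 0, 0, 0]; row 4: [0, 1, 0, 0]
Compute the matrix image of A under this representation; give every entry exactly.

Bivector images (products of the table entries): rho(e13) = rho(e1)rho(e3) = row 1: [0, 0, 0, -I]; row 2: [0, 0, I, 0]; row 3: [0, -I, 0, 0]; row 4: [I, 0, 0, 0]; rho(e23) = rho(e2)rho(e3) = row 1: [-I, 0, 0, 0]; row 2: [0, I, 0, 0]; row 3: [0, 0, -I, 0]; row 4: [0, 0, 0, I].
M = (7/3)*rho(e13) + (-5/4)*rho(e23), summed entrywise:
Answer: row 1: [5*I/4, 0, 0, -7*I/3]; row 2: [0, -5*I/4, 7*I/3, 0]; row 3: [0, -7*I/3, 5*I/4, 0]; row 4: [7*I/3, 0, 0, -5*I/4]


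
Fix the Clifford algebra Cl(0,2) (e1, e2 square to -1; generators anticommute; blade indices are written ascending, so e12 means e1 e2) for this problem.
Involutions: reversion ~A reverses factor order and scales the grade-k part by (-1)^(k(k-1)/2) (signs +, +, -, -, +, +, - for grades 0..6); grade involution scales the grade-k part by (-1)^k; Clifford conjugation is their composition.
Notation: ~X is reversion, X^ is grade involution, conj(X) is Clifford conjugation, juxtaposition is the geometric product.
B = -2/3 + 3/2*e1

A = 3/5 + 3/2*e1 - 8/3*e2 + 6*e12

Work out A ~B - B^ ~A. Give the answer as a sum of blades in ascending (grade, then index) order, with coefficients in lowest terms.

first term: -53/20 - 1/10*e1 + 97/9*e2
second term: 37/20 - 19/10*e1 - 65/9*e2 + 8*e12
Answer: -9/2 + 9/5*e1 + 18*e2 - 8*e12


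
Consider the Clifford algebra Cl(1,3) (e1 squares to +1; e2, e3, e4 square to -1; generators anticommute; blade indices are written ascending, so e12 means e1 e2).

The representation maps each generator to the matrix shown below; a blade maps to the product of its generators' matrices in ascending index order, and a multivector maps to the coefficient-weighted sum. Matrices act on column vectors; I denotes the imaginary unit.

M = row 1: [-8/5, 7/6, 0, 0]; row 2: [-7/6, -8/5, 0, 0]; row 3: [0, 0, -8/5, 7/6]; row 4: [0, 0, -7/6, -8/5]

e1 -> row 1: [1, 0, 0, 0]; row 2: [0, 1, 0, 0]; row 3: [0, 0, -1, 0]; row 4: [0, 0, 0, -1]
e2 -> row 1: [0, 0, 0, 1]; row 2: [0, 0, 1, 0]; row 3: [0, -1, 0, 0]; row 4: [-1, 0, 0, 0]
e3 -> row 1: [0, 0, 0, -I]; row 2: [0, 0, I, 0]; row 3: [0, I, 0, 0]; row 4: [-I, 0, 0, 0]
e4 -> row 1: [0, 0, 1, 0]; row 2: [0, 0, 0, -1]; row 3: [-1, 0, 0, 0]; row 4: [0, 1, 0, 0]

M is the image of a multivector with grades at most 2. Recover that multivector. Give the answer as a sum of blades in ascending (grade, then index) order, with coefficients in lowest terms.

Method: the blade images are trace-orthogonal — tr(rho(e_A) rho(e_B)^-1) = 4 if A = B and 0 otherwise — and rho(e_A)^-1 = (e_A)^2 * rho(e_A) with (e_A)^2 = +1 or -1, so the coefficient of e_A in the preimage is (e_A)^2 * tr(M rho(e_A))/4.
Nonzero projections over blades of grade <= 2: 1: (1)^2 = +1, tr(M 1) = -32/5, coefficient -8/5; e24: (e24)^2 = -1, tr(M rho(e24)) = -14/3, coefficient 7/6. Every other blade of grade <= 2 projects to 0.
Answer: -8/5 + 7/6*e24


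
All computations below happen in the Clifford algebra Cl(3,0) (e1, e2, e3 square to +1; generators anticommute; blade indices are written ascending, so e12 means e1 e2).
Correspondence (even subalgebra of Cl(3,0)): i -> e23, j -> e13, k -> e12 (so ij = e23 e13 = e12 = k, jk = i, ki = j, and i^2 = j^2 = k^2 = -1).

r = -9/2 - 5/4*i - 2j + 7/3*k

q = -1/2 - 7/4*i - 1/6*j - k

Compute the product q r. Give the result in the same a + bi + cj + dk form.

In blades: q = -1/2 - e12 - 1/6*e13 - 7/4*e23, r = -9/2 + 7/3*e12 - 2*e13 - 5/4*e23.
Distribute q over r term by term (generator squares from the signature, products reordered to ascending indices): (-1/2)*r = 9/4 - 7/6*e12 + e13 + 5/8*e23; (-e12)*r = 7/3 + 9/2*e12 + 5/4*e13 - 2*e23; (-1/6*e13)*r = -1/3 - 5/24*e12 + 3/4*e13 - 7/18*e23; (-7/4*e23)*r = -35/16 + 7/2*e12 + 49/12*e13 + 63/8*e23.
Sum: 33/16 + 53/8*e12 + 85/12*e13 + 55/9*e23; translating back through the correspondence:
Answer: 33/16 + 55/9*i + 85/12*j + 53/8*k


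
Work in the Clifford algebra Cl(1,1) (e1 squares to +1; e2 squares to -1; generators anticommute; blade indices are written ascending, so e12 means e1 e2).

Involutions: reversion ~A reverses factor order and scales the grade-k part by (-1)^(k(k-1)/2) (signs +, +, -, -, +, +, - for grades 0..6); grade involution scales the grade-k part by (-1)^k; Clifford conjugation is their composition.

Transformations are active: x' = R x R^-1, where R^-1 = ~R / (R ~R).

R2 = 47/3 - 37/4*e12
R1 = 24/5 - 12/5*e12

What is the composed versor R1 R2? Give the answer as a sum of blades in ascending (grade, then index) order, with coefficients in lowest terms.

Distribute over the terms of R1 (each basis-blade product reordered to ascending indices, repeated generators contracted through their squares):
(24/5) R2 = 376/5 - 222/5*e12
(-12/5*e12) R2 = 111/5 - 188/5*e12
Summing the partial products and collecting blades:
Answer: 487/5 - 82*e12


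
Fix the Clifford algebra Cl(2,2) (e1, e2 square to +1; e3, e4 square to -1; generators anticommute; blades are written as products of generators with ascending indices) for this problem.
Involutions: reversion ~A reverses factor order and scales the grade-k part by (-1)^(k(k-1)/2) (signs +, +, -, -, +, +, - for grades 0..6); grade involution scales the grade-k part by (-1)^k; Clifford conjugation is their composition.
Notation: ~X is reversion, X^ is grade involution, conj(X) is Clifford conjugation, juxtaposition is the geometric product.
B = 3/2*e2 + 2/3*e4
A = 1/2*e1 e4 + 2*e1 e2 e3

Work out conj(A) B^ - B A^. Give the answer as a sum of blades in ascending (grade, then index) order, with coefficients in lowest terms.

first term: -1/3*e1 + 3*e1 e3 - 3/4*e1 e2 e4 - 4/3*e1 e2 e3 e4
second term: 1/3*e1 + 3*e1 e3 - 3/4*e1 e2 e4 + 4/3*e1 e2 e3 e4
Answer: -2/3*e1 - 8/3*e1 e2 e3 e4


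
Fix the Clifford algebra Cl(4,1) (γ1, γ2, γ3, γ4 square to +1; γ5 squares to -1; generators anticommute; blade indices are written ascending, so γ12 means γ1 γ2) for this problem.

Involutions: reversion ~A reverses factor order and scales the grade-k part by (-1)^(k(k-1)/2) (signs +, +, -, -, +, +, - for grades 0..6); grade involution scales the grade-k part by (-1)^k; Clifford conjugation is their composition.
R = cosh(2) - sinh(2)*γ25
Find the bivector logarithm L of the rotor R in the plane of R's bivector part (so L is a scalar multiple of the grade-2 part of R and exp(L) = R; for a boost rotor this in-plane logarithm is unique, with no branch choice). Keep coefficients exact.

The scalar part of R is cosh(2), so cosh pins the rapidity up to sign — the sign comes from the bivector part; dividing that part by sinh of the rapidity yields the plane, and the in-plane L = rapidity * plane is unique because the two sign choices cancel.
Concretely: cosh(rapidity) = cosh(2) gives rapidity = ±2, and since rapidity/sinh(rapidity) is even the sign is immaterial: L = (rapidity/sinh(rapidity)) * <R>_2 = (2/sinh(2)) * <R>_2.
Answer: -2*γ25


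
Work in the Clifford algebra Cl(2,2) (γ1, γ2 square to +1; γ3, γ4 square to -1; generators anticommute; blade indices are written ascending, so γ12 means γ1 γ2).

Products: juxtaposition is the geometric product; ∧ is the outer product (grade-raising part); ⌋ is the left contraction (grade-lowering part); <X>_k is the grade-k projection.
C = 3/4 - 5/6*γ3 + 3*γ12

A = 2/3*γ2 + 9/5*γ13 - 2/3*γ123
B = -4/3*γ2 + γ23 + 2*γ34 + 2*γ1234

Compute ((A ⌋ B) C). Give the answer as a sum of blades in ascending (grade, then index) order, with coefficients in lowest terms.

step 1: -8/9 + 2/3*γ3 - 4/3*γ4 - 18/5*γ24 - 4/3*γ134
step 2: -1/9 + 67/54*γ3 - γ4 - 8/3*γ12 + 536/45*γ14 - 27/10*γ24 - 10/9*γ34 + 2*γ123 - 4*γ124 - γ134 - 7*γ234
Answer: -1/9 + 67/54*γ3 - γ4 - 8/3*γ12 + 536/45*γ14 - 27/10*γ24 - 10/9*γ34 + 2*γ123 - 4*γ124 - γ134 - 7*γ234


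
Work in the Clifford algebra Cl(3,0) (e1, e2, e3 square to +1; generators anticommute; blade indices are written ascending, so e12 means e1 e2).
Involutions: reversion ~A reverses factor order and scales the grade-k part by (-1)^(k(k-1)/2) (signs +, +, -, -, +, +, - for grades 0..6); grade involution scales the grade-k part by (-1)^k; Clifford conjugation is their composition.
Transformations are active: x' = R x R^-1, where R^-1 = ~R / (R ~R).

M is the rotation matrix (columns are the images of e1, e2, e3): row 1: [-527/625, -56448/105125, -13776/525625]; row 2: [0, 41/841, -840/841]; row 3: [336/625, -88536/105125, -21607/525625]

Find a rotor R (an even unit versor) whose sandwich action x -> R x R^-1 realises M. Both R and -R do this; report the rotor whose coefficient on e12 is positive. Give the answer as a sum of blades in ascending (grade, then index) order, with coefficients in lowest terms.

Method: write R = a + b12*e12 + b13*e13 + b23*e23 with a^2 + b12^2 + b13^2 + b23^2 = 1 (so R^-1 = ~R). Expanding the columns R e_j ~R gives tr M = 4a^2 - 1 and, from the antisymmetric part, M21 - M12 = -4a*b12, M13 - M31 = 4a*b13, M32 - M23 = -4a*b23.
Here tr M = -439189/525625, so a^2 = (1 + tr M)/4 = 21609/525625 and a = ±147/725. Taking a = 147/725: M21 - M12 = 56448/105125, M13 - M31 = -296352/525625, M32 - M23 = 16464/105125, giving b12 = -96/145, b13 = -504/725, b23 = -28/145, i.e. R = 147/725 - 96/145*e12 - 504/725*e13 - 28/145*e23.
Its e12 coefficient is negative, so report the other preimage -R.
Answer: -147/725 + 96/145*e12 + 504/725*e13 + 28/145*e23. Uniqueness: Spin(3) -> SO(3) maps R and -R to the same rotation of trace -439189/525625; fixing the sign of the e12 coefficient removes the ambiguity.


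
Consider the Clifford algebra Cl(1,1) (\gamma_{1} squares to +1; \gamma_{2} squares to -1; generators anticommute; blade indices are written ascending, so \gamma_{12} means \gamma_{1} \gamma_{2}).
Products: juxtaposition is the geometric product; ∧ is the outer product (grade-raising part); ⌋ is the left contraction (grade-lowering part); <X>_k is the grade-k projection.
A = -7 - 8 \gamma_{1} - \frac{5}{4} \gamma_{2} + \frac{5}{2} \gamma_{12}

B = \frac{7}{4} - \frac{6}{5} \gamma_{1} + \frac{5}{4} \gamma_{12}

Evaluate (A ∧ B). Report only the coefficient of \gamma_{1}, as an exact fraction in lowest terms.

step 1: -\frac{49}{4} - \frac{28}{5} \gamma_{1} - \frac{35}{16} \gamma_{2} - \frac{47}{8} \gamma_{12}
Answer: -\frac{28}{5}


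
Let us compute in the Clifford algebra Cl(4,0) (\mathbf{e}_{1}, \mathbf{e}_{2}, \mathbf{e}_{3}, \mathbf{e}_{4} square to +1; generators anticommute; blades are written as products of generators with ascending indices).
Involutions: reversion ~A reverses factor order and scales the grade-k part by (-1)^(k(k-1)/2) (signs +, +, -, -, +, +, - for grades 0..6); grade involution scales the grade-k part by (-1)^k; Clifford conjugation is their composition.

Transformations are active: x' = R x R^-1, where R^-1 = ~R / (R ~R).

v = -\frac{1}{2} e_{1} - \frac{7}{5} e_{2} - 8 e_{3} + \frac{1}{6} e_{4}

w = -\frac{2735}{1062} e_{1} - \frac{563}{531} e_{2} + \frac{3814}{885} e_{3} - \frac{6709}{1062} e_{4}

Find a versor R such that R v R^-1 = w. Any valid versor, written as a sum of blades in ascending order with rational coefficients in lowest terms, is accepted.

R = v + w = -\frac{1633}{531} e_{1} - \frac{6532}{2655} e_{2} - \frac{3266}{885} e_{3} - \frac{3266}{531} e_{4} works: the equal norms (\frac{29807}{450}) guarantee its sandwich swaps v into w.
Answer: -\frac{1633}{531} e_{1} - \frac{6532}{2655} e_{2} - \frac{3266}{885} e_{3} - \frac{3266}{531} e_{4}


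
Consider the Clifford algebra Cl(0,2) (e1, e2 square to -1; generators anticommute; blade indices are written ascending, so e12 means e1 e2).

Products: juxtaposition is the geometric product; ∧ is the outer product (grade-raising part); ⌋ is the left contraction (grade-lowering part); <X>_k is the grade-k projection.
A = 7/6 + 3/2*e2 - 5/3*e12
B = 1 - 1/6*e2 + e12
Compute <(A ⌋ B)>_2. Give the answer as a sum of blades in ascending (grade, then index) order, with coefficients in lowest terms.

step 1: 37/12 + 3/2*e1 - 7/36*e2 + 7/6*e12
step 2: 7/6*e12
Answer: 7/6*e12


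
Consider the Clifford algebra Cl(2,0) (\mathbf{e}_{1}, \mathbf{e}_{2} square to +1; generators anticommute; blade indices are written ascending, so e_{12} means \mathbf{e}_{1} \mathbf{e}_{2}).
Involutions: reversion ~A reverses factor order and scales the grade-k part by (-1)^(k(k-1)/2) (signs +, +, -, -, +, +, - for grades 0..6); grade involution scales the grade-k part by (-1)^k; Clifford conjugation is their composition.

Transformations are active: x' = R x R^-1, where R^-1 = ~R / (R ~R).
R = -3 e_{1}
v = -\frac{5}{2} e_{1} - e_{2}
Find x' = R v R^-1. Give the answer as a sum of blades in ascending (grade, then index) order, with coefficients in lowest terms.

~R = -3 e_{1}, and R ~R = 9, so R^-1 = ~R / (9).
R v = \frac{15}{2} + 3 e_{12}
Answer: -\frac{5}{2} e_{1} + e_{2}


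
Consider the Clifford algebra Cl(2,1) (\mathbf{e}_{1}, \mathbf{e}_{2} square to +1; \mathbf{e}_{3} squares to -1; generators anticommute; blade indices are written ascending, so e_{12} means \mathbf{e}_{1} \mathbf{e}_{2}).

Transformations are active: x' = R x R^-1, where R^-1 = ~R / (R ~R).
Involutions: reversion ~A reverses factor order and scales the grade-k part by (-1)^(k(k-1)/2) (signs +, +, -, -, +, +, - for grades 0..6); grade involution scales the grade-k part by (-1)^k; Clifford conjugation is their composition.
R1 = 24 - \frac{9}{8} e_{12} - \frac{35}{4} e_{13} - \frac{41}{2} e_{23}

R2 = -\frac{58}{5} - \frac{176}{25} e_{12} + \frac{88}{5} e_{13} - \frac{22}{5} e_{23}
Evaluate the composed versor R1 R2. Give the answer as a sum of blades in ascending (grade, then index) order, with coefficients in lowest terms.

Distribute over the terms of R1 (each basis-blade product reordered to ascending indices, repeated generators contracted through their squares):
(24) R2 = -\frac{1392}{5} - \frac{4224}{25} e_{12} + \frac{2112}{5} e_{13} - \frac{528}{5} e_{23}
(-\frac{9}{8} e_{12}) R2 = -\frac{198}{25} + \frac{261}{20} e_{12} + \frac{99}{20} e_{13} + \frac{99}{5} e_{23}
(-\frac{35}{4} e_{13}) R2 = -154 + \frac{77}{2} e_{12} + \frac{203}{2} e_{13} + \frac{308}{5} e_{23}
(-\frac{41}{2} e_{23}) R2 = \frac{451}{5} + \frac{1804}{5} e_{12} - \frac{3608}{25} e_{13} + \frac{1189}{5} e_{23}
Summing the partial products and collecting blades:
Answer: -\frac{8753}{25} + \frac{24339}{100} e_{12} + \frac{38453}{100} e_{13} + \frac{1068}{5} e_{23}


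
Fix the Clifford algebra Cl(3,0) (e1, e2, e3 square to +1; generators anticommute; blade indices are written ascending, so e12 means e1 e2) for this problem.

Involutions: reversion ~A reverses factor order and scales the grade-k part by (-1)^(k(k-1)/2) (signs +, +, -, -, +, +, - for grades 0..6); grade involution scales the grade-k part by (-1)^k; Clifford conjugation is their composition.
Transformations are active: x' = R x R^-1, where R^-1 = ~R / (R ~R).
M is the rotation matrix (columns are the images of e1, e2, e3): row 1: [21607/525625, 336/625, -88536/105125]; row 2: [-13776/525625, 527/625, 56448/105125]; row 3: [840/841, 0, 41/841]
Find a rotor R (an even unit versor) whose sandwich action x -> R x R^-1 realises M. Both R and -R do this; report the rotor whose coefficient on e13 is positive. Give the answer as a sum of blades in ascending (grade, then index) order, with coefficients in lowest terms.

Method: write R = a + b12*e12 + b13*e13 + b23*e23 with a^2 + b12^2 + b13^2 + b23^2 = 1 (so R^-1 = ~R). Expanding the columns R e_j ~R gives tr M = 4a^2 - 1 and, from the antisymmetric part, M21 - M12 = -4a*b12, M13 - M31 = 4a*b13, M32 - M23 = -4a*b23.
Here tr M = 490439/525625, so a^2 = (1 + tr M)/4 = 254016/525625 and a = ±504/725. Taking a = 504/725: M21 - M12 = -296352/525625, M13 - M31 = -193536/105125, M32 - M23 = -56448/105125, giving b12 = 147/725, b13 = -96/145, b23 = 28/145, i.e. R = 504/725 + 147/725*e12 - 96/145*e13 + 28/145*e23.
Its e13 coefficient is negative, so report the other preimage -R.
Answer: -504/725 - 147/725*e12 + 96/145*e13 - 28/145*e23. Recall the cover is two-to-one: with M of trace 490439/525625, both preimages act alike, and the stated e13 sign chooses the sheet.


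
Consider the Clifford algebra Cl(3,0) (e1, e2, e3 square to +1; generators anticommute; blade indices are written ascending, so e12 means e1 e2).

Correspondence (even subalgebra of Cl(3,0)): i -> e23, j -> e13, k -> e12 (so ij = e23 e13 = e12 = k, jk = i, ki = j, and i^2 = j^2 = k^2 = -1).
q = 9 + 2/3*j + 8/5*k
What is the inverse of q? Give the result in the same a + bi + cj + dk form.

In blades: q = 9 + 8/5*e12 + 2/3*e13.
With qbar = 9 - 8/5*e12 - 2/3*e13 (scalar fixed, mapped units negated), q qbar = 18901/225 (the sum of squared coefficients), so q^-1 = qbar / (18901/225) = 2025/18901 - 360/18901*e12 - 150/18901*e13; translating back:
Answer: 2025/18901 - 150/18901*j - 360/18901*k


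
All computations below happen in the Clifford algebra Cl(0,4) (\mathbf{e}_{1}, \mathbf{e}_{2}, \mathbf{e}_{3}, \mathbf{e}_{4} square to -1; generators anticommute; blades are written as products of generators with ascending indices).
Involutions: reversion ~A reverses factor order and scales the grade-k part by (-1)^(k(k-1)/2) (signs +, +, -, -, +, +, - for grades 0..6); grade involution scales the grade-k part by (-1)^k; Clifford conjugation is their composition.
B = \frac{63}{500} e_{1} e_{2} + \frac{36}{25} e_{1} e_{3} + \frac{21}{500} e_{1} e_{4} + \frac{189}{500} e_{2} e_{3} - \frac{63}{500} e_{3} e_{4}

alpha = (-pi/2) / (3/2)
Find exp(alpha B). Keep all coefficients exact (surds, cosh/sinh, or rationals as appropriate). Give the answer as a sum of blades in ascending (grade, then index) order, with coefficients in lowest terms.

B^2 term by term: the squares give (\frac{63}{500})^2*(e_{1} e_{2})^2 + (\frac{36}{25})^2*(e_{1} e_{3})^2 + (\frac{21}{500})^2*(e_{1} e_{4})^2 + (\frac{189}{500})^2*(e_{2} e_{3})^2 + (-\frac{63}{500})^2*(e_{3} e_{4})^2 = \frac{3969}{250000}*(-1) + \frac{1296}{625}*(-1) + \frac{441}{250000}*(-1) + \frac{35721}{250000}*(-1) + \frac{3969}{250000}*(-1) = -\frac{9}{4} (each basis 2-blade squares to minus the product of its generators' squares); cross terms between blades sharing an index anticommute and cancel; the commuting (index-disjoint) pairs give grade-4 terms 2*c*c'*(blade product), which cancel blade by blade — e_{1} e_{2} e_{3} e_{4}: -\frac{3969}{125000} + \frac{3969}{125000} = 0 — confirming B is simple. So B^2 = -\frac{9}{4}.
B^2 = -\frac{9}{4} — a negative square means the series sums to a rotation: l = \frac{3}{2}, alpha*l = - \frac{\pi}{2}, so exp(alpha B) = cos(- \frac{\pi}{2}) + (sin(- \frac{\pi}{2})/(\frac{3}{2}))*B = 0 + (- \frac{2}{3})*B.
Answer: - \frac{21}{250} e_{1} e_{2} - \frac{24}{25} e_{1} e_{3} - \frac{7}{250} e_{1} e_{4} - \frac{63}{250} e_{2} e_{3} + \frac{21}{250} e_{3} e_{4}


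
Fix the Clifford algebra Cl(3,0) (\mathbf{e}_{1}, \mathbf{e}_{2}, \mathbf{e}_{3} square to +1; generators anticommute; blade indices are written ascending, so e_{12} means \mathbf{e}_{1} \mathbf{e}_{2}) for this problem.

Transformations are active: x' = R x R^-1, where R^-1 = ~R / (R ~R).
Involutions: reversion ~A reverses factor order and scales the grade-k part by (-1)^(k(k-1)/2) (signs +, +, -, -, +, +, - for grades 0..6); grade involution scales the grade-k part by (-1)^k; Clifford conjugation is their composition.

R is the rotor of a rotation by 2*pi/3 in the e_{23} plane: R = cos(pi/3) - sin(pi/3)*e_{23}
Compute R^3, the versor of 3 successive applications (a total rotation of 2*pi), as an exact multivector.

Rotor phase runs at HALF the rotation angle; powers of one rotor simply add phase, so after 3 steps in e_{23} the phase is 3*pi/3 = \pi and R^3 = cos(\pi) - sin(\pi)*e_{23}.
cos(\pi) = -1 and sin(\pi) = 0, so R^3 = -1. The total rotation 2*pi is 1 full turn, so every vector returns to itself, yet the rotor is -1, on the OTHER sheet of the double cover (an odd number of 2*pi turns).
Answer: -1


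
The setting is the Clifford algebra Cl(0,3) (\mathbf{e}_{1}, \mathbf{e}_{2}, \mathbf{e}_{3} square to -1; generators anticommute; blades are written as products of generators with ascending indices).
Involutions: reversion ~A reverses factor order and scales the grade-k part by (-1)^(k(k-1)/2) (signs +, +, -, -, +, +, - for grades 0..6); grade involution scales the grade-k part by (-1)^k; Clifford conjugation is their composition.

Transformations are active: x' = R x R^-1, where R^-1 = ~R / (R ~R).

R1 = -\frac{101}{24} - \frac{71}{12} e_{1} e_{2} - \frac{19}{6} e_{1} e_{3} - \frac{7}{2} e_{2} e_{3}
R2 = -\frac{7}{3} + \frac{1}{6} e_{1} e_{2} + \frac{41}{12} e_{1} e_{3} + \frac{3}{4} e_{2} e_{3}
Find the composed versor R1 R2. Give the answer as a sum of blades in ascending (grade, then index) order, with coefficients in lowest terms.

Distribute over the terms of R1 (each basis-blade product reordered to ascending indices, repeated generators contracted through their squares):
(-\frac{101}{24}) R2 = \frac{707}{72} - \frac{101}{144} e_{1} e_{2} - \frac{4141}{288} e_{1} e_{3} - \frac{101}{32} e_{2} e_{3}
(-\frac{71}{12} e_{1} e_{2}) R2 = \frac{71}{72} + \frac{497}{36} e_{1} e_{2} + \frac{71}{16} e_{1} e_{3} - \frac{2911}{144} e_{2} e_{3}
(-\frac{19}{6} e_{1} e_{3}) R2 = \frac{779}{72} - \frac{19}{8} e_{1} e_{2} + \frac{133}{18} e_{1} e_{3} + \frac{19}{36} e_{2} e_{3}
(-\frac{7}{2} e_{2} e_{3}) R2 = \frac{21}{8} + \frac{287}{24} e_{1} e_{2} - \frac{7}{12} e_{1} e_{3} + \frac{49}{6} e_{2} e_{3}
Summing the partial products and collecting blades:
Answer: \frac{97}{4} + \frac{363}{16} e_{1} e_{2} - \frac{301}{96} e_{1} e_{3} - \frac{1409}{96} e_{2} e_{3}


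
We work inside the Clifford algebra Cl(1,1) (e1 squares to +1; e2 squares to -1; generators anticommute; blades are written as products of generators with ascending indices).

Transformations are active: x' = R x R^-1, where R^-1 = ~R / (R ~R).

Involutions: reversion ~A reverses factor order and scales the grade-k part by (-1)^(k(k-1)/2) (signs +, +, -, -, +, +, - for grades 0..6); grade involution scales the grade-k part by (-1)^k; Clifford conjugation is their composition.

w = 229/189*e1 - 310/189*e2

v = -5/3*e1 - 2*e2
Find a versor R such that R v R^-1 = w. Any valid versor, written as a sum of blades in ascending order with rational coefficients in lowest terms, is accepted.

Equal squares first: v^2 = w^2 = -11/9. Then v + w = -86/189*e1 - 688/189*e2 is a versor taking v to w, provided it is invertible.
Answer: -86/189*e1 - 688/189*e2


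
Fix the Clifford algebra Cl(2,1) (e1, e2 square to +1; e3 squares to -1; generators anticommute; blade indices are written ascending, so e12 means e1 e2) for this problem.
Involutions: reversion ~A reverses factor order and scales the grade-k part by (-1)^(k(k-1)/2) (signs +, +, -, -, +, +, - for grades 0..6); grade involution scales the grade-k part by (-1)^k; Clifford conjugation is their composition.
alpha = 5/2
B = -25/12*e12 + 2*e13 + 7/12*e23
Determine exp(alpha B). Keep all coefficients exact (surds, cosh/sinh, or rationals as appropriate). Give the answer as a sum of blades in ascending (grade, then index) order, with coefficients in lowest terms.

B^2 term by term: the squares give (-25/12)^2*(e12)^2 + (2)^2*(e13)^2 + (7/12)^2*(e23)^2 = 625/144*(-1) + 4*(+1) + 49/144*(+1) = 0 (each basis 2-blade squares to minus the product of its generators' squares); cross terms between blades sharing an index anticommute and cancel. So B^2 = 0.
B^2 = 0, hence only two terms survive: exp(alpha B) = 1 + alpha B (parabolic case).
Answer: 1 - 125/24*e12 + 5*e13 + 35/24*e23


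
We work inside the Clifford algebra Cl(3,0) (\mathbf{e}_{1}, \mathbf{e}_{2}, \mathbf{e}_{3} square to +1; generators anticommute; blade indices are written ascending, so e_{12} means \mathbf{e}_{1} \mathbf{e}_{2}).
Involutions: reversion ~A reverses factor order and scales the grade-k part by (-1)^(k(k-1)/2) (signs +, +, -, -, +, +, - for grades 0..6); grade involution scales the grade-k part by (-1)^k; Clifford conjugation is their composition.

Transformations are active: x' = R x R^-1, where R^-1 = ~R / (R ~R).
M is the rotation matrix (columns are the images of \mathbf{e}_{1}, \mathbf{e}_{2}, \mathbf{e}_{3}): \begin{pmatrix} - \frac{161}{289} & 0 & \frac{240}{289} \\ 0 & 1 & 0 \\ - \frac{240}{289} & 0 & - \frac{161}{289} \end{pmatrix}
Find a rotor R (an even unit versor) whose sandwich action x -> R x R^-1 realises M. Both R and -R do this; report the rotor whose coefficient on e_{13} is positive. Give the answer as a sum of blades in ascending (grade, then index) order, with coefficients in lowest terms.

Method: write R = a + b12*e_{12} + b13*e_{13} + b23*e_{23} with a^2 + b12^2 + b13^2 + b23^2 = 1 (so R^-1 = ~R). Expanding the columns R e_j ~R gives tr M = 4a^2 - 1 and, from the antisymmetric part, M21 - M12 = -4a*b12, M13 - M31 = 4a*b13, M32 - M23 = -4a*b23.
Here tr M = -\frac{33}{289}, so a^2 = (1 + tr M)/4 = \frac{64}{289} and a = ±\frac{8}{17}. Taking a = \frac{8}{17}: M21 - M12 = 0, M13 - M31 = \frac{480}{289}, M32 - M23 = 0, giving b12 = 0, b13 = \frac{15}{17}, b23 = 0, i.e. R = \frac{8}{17} + \frac{15}{17} e_{13}.
Its e_{13} coefficient is already positive.
Answer: \frac{8}{17} + \frac{15}{17} e_{13}. Uniqueness: Spin(3) -> SO(3) maps R and -R to the same rotation of trace -\frac{33}{289}; fixing the sign of the e_{13} coefficient removes the ambiguity.


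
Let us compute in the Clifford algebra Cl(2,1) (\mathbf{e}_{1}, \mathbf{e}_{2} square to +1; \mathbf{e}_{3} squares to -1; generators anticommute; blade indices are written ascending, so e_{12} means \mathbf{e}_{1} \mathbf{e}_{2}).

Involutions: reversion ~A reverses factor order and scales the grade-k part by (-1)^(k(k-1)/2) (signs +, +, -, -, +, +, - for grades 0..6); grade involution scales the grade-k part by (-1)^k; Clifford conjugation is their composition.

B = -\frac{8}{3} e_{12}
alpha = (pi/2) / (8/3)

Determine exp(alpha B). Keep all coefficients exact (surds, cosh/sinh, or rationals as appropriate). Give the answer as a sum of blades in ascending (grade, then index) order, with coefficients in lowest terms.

B^2 = (-\frac{8}{3})^2*(e_{12})^2 = \frac{64}{9}*(-1) = -\frac{64}{9} (a basis 2-blade squares to minus the product of its generators' squares).
B^2 = -\frac{64}{9} — circular case — the even/odd split gives cos and sin: l = \frac{8}{3}, alpha*l = \frac{\pi}{2}, so exp(alpha B) = cos(\frac{\pi}{2}) + (sin(\frac{\pi}{2})/(\frac{8}{3}))*B = 0 + (\frac{3}{8})*B.
Answer: -e_{12}


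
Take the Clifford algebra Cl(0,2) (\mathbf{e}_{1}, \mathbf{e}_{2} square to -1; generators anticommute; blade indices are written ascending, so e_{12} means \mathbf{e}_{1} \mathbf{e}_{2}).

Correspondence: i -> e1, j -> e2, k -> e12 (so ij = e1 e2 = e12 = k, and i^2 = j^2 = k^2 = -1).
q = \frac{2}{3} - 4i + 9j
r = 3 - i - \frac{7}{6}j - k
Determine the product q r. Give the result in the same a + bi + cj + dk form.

In blades: q = \frac{2}{3} - 4 e_{1} + 9 e_{2}, r = 3 - e_{1} - \frac{7}{6} e_{2} - e_{12}.
Distribute q over r term by term (generator squares from the signature, products reordered to ascending indices): (\frac{2}{3})*r = 2 - \frac{2}{3} e_{1} - \frac{7}{9} e_{2} - \frac{2}{3} e_{12}; (-4 e_{1})*r = -4 - 12 e_{1} - 4 e_{2} + \frac{14}{3} e_{12}; (9 e_{2})*r = \frac{21}{2} - 9 e_{1} + 27 e_{2} + 9 e_{12}.
Sum: \frac{17}{2} - \frac{65}{3} e_{1} + \frac{200}{9} e_{2} + 13 e_{12}; translating back through the correspondence:
Answer: \frac{17}{2} - \frac{65}{3}i + \frac{200}{9}j + 13k


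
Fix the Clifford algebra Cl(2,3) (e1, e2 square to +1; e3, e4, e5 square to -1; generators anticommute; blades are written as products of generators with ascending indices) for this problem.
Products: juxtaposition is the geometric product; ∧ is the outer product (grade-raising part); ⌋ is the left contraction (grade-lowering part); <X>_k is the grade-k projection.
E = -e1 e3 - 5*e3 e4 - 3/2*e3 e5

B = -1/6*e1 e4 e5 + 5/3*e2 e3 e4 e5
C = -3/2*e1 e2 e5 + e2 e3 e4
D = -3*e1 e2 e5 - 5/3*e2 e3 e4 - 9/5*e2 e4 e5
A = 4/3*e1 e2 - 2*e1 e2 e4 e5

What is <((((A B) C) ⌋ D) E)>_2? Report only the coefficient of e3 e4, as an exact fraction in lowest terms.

step 1: 1/3*e2 + 10/3*e1 e3 + 2/9*e2 e4 e5 + 20/9*e1 e3 e4 e5
step 2: -1/3*e1 e4 + 1/2*e1 e5 + 1/3*e3 e4 + 2/9*e3 e5 + 10/3*e1 e2 e4 + 20/9*e1 e2 e5 + 10/3*e2 e3 e4 - 5*e2 e3 e5
step 3: -10/9 + 37/18*e2
step 4: 10/9*e1 e3 + 50/9*e3 e4 + 5/3*e3 e5 + 37/18*e1 e2 e3 - 185/18*e2 e3 e4 - 37/12*e2 e3 e5
step 5: 10/9*e1 e3 + 50/9*e3 e4 + 5/3*e3 e5
Answer: 50/9
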